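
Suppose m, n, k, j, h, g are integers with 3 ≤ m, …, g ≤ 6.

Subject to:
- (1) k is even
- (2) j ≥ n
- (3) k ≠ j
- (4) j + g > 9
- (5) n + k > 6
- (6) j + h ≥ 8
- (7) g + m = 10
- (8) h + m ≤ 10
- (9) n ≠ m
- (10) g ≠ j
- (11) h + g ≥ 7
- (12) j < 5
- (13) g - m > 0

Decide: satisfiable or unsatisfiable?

Satisfiable

Try m = 4, n = 3, k = 6, j = 4, h = 4, g = 6.
Check constraint 4: j + g = 10; constraint 5: n + k = 9; constraint 6: j + h = 8. The remaining constraints are straightforward to verify.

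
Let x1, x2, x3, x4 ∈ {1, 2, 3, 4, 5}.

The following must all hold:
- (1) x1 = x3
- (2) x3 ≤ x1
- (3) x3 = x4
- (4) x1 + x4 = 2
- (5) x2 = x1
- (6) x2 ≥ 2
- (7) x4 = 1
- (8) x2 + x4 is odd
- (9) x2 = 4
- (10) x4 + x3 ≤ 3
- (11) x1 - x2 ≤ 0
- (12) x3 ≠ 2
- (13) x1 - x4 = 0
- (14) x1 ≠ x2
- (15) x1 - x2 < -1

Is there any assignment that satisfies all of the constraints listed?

Unsatisfiable

Constraint 9 fixes x2 = 4 and constraint 7 fixes x4 = 1. Constraints 1, 3, and 5 give x2 = x1 = x3 = x4, so x2 = x4. But 4 ≠ 1 — contradiction.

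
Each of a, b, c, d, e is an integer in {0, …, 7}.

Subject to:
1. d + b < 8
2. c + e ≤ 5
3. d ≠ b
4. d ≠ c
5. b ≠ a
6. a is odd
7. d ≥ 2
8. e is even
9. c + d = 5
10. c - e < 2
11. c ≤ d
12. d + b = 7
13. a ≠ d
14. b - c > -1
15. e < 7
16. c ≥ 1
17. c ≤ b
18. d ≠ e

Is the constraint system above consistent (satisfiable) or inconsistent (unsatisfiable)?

Satisfiable

Take a = 1, b = 4, c = 2, d = 3, e = 2. Then constraint 1: d + b = 7; constraint 2: c + e = 4; constraint 9: c + d = 5, and every other listed constraint is also met.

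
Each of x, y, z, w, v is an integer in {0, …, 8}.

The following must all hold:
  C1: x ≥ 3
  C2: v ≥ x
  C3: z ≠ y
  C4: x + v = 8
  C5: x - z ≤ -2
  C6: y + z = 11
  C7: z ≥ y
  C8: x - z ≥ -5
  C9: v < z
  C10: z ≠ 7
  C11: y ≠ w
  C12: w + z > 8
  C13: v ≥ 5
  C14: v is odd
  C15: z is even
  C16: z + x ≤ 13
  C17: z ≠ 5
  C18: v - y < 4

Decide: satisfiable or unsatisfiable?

One satisfying assignment is x = 3, y = 3, z = 8, w = 1, v = 5.
For the less obvious constraints — constraint 4: x + v = 8; constraint 5: x - z = -5; constraint 6: y + z = 11 — and the others hold by inspection.

Satisfiable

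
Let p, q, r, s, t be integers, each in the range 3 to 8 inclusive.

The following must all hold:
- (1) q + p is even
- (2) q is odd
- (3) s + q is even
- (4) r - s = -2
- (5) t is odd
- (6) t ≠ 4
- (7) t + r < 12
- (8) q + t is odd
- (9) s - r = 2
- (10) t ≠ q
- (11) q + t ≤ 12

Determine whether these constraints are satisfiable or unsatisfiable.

Unsatisfiable

Constraint 2 makes q odd and constraint 5 makes t odd, so q + t must be even. Constraint 8 says q + t is odd — contradiction.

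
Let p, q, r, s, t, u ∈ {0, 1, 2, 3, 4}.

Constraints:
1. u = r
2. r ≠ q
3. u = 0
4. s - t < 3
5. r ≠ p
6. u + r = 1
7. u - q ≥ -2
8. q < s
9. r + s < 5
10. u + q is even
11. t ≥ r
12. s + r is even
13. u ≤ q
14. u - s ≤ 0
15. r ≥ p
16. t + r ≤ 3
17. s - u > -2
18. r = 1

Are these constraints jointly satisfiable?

Unsatisfiable

Constraint 3 fixes u = 0 and constraint 18 fixes r = 1, but constraint 1 requires u = r. Since 0 ≠ 1, contradiction.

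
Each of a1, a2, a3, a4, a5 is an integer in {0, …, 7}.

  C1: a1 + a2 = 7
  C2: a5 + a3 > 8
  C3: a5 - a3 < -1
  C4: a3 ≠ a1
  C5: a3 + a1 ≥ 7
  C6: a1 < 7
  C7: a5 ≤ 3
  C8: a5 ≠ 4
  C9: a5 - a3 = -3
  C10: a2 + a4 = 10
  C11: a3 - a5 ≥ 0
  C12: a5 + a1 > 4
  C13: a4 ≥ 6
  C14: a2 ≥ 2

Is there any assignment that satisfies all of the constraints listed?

Satisfiable

Try a1 = 4, a2 = 3, a3 = 6, a4 = 7, a5 = 3.
Check constraint 1: a1 + a2 = 7; constraint 2: a5 + a3 = 9. The remaining constraints are straightforward to verify.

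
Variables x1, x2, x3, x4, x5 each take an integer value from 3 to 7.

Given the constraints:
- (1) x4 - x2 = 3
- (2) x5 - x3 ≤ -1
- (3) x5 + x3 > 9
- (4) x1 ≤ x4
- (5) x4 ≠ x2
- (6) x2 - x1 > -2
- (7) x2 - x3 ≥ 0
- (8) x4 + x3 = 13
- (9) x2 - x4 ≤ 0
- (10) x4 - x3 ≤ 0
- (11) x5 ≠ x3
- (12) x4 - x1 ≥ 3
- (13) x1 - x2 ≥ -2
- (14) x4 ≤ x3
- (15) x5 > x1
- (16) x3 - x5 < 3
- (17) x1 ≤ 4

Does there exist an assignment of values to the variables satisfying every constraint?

Constraints 7, 10, 12, and 13 give x2 − x3 ≥ 0, x3 − x4 ≥ 0, x4 − x1 ≥ 3, x1 − x2 ≥ -2.
Adding all 4 inequalities: the left sides telescope to 0, and the right sides sum to 0 + 0 + 3 + (-2) = 1. So 0 ≥ 1, which is false.

Unsatisfiable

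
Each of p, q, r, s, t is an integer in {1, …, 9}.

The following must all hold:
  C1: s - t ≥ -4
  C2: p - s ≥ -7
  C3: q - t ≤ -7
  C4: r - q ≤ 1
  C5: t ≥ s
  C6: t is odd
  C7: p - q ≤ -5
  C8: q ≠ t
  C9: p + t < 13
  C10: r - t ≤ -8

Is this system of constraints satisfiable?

Unsatisfiable

Constraints 1, 2, 3, and 7 give s − t ≥ -4, t − q ≥ 7, q − p ≥ 5, p − s ≥ -7.
Adding all 4 inequalities: the left sides telescope to 0, and the right sides sum to (-4) + 7 + 5 + (-7) = 1. So 0 ≥ 1, which is false.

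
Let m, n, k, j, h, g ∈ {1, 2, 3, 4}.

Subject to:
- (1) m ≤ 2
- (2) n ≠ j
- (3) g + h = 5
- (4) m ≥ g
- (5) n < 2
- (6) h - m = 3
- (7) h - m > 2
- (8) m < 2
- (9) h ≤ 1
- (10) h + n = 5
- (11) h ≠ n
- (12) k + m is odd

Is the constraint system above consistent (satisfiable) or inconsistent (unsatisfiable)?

Unsatisfiable

From constraints 1 and 4: g ≤ m ≤ 2. From constraint 9: h ≤ 1. Hence g + h ≤ 3. But constraint 3 requires g + h = 5, and 5 > 3. Contradiction.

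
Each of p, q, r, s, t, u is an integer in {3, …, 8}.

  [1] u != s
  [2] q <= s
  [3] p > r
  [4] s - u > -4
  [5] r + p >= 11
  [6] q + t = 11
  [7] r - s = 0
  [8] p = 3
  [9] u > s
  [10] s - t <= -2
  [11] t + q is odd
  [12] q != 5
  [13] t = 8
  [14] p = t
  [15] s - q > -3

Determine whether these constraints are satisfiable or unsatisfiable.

Unsatisfiable

Constraint 8 fixes p = 3 and constraint 13 fixes t = 8, but constraint 14 requires p = t. Since 3 ≠ 8, contradiction.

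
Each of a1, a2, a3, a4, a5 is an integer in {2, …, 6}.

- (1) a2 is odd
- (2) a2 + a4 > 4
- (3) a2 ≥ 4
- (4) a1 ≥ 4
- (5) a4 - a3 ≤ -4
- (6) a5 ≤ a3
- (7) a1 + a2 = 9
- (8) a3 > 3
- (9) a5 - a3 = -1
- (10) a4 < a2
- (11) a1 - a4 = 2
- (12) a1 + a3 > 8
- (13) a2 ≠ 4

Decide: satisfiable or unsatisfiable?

Try a1 = 4, a2 = 5, a3 = 6, a4 = 2, a5 = 5.
Check constraint 2: a2 + a4 = 7; constraint 5: a4 - a3 = -4; constraint 7: a1 + a2 = 9. The remaining constraints are straightforward to verify.

Satisfiable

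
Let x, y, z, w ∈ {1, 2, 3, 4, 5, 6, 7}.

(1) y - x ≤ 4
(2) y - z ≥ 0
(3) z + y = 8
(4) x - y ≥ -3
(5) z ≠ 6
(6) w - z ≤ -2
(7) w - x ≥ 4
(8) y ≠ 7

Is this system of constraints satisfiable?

Unsatisfiable

Constraints 1, 2, 6, and 7 give w − x ≥ 4, x − y ≥ -4, y − z ≥ 0, z − w ≥ 2.
Adding all 4 inequalities: the left sides telescope to 0, and the right sides sum to 4 + (-4) + 0 + 2 = 2. So 0 ≥ 2, which is false.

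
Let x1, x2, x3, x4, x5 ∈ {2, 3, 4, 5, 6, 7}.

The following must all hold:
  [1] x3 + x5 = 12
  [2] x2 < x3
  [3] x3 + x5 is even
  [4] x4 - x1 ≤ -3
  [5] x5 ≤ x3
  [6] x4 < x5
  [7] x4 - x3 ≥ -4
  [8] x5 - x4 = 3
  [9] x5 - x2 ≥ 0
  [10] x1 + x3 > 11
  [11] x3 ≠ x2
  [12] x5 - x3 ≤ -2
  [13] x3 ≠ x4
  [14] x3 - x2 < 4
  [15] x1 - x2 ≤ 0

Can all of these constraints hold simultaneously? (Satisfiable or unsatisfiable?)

Constraints 4, 7, 9, 12, and 15 give x4 − x3 ≥ -4, x3 − x5 ≥ 2, x5 − x2 ≥ 0, x2 − x1 ≥ 0, x1 − x4 ≥ 3.
Adding all 5 inequalities: the left sides telescope to 0, and the right sides sum to (-4) + 2 + 0 + 0 + 3 = 1. So 0 ≥ 1, which is false.

Unsatisfiable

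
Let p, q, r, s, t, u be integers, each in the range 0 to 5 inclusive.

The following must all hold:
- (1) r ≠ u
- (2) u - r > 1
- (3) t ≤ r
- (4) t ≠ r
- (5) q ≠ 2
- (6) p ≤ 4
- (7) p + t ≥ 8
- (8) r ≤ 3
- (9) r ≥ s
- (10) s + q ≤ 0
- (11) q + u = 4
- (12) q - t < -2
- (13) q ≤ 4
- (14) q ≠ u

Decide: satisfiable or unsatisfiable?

From constraint 6: p ≤ 4. From constraints 3 and 8: t ≤ r ≤ 3. Hence p + t ≤ 7. But constraint 7 requires p + t ≥ 8, and 8 > 7. Contradiction.

Unsatisfiable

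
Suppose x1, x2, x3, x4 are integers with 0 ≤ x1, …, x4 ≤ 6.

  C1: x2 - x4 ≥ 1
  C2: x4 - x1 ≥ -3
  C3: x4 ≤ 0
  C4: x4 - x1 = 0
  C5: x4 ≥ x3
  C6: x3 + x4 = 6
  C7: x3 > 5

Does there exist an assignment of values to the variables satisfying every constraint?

From constraint 7: x3 ≥ 6. From constraints 3 and 5: x3 ≤ x4 and x4 ≤ 0, so x3 ≤ 0. But 0 < 6, so no value of x3 works.

Unsatisfiable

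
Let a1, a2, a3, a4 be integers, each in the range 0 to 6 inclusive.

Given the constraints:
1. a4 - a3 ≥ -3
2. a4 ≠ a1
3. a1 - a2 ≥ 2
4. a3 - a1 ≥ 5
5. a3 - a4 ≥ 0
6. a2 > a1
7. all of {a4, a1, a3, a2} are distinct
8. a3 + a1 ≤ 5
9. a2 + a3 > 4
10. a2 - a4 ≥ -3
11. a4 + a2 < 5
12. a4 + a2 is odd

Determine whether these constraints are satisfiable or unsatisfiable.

Unsatisfiable

Constraints 1, 3, 4, and 10 give a2 − a4 ≥ -3, a4 − a3 ≥ -3, a3 − a1 ≥ 5, a1 − a2 ≥ 2.
Adding all 4 inequalities: the left sides telescope to 0, and the right sides sum to (-3) + (-3) + 5 + 2 = 1. So 0 ≥ 1, which is false.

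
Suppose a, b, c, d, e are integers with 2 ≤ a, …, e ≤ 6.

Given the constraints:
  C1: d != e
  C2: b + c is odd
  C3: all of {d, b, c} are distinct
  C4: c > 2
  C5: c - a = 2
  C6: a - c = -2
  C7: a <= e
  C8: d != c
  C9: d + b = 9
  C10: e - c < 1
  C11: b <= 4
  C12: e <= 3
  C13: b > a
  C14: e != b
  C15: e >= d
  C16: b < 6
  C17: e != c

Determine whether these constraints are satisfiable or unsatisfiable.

From constraints 12 and 15: d ≤ e ≤ 3. From constraint 11: b ≤ 4. Hence d + b ≤ 7. But constraint 9 requires d + b = 9, and 9 > 7. Contradiction.

Unsatisfiable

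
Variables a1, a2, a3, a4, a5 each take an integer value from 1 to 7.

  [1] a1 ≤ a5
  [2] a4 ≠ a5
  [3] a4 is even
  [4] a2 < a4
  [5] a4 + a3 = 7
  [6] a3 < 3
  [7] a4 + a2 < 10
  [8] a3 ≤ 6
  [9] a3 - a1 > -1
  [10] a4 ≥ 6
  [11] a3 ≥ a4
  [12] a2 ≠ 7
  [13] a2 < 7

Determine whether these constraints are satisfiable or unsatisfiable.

Unsatisfiable

From constraints 10 and 11: a3 ≥ a4 and a4 ≥ 6, so a3 ≥ 6. From constraint 6: a3 ≤ 2. But 2 < 6, so no value of a3 works.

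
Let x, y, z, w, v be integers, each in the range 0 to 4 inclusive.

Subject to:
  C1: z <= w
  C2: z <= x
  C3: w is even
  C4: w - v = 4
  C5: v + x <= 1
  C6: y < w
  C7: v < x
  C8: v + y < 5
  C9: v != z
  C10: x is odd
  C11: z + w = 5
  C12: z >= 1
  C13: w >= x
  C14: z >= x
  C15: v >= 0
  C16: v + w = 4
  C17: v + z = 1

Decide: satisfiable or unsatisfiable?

Satisfiable

Take x = 1, y = 2, z = 1, w = 4, v = 0. Then constraint 4: w - v = 4; constraint 5: v + x = 1, and every other listed constraint is also met.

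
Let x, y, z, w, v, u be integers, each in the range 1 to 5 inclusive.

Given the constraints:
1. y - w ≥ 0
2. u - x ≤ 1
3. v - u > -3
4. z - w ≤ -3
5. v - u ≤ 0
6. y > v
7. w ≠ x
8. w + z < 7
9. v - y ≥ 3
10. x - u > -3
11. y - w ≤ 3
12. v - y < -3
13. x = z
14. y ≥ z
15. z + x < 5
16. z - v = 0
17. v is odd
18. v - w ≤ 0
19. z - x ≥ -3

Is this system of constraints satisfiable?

Constraints 1, 2, 4, 5, 9, and 19 give z − x ≥ -3, x − u ≥ -1, u − v ≥ 0, v − y ≥ 3, y − w ≥ 0, w − z ≥ 3.
Adding all 6 inequalities: the left sides telescope to 0, and the right sides sum to (-3) + (-1) + 0 + 3 + 0 + 3 = 2. So 0 ≥ 2, which is false.

Unsatisfiable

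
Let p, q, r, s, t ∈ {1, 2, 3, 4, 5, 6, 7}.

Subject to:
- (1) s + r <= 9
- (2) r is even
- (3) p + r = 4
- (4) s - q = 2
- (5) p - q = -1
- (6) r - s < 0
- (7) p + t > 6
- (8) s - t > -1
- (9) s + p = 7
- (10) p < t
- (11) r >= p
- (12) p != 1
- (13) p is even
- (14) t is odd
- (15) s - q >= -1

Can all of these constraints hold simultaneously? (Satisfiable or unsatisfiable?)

Satisfiable

Try p = 2, q = 3, r = 2, s = 5, t = 5.
Check constraint 1: s + r = 7; constraint 3: p + r = 4; constraint 4: s - q = 2. The remaining constraints are straightforward to verify.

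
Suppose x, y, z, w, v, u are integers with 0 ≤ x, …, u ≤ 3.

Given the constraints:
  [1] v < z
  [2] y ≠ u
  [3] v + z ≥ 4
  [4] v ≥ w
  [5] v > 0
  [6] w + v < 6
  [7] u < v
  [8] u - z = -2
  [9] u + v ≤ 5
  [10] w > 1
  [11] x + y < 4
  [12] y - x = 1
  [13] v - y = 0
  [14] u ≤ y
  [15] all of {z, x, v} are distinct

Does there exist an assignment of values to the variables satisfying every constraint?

The assignment x = 1, y = 2, z = 3, w = 2, v = 2, u = 1 works:
  constraint 3 holds since v + z = 5.
  constraint 6 holds since w + v = 4.
  constraint 8 holds since u - z = -2.
The rest check out directly.

Satisfiable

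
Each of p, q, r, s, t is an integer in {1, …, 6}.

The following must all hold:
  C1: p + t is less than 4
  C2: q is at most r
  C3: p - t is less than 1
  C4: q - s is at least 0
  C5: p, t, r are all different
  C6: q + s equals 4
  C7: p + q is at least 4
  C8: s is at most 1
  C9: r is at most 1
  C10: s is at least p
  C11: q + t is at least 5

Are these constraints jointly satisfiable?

From constraints 8 and 10: p ≤ s ≤ 1. From constraints 2 and 9: q ≤ r ≤ 1. Hence p + q ≤ 2. But constraint 7 requires p + q ≥ 4, and 4 > 2. Contradiction.

Unsatisfiable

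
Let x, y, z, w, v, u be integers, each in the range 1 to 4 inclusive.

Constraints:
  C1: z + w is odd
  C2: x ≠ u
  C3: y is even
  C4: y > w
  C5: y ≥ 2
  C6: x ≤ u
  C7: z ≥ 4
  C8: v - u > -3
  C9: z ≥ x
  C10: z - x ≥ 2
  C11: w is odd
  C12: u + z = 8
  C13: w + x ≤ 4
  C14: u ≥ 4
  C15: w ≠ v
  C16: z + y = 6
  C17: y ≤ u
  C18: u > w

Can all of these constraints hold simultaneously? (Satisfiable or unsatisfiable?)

The assignment x = 1, y = 2, z = 4, w = 1, v = 3, u = 4 works:
  constraint 8 holds since v - u = -1.
  constraint 10 holds since z - x = 3.
The rest check out directly.

Satisfiable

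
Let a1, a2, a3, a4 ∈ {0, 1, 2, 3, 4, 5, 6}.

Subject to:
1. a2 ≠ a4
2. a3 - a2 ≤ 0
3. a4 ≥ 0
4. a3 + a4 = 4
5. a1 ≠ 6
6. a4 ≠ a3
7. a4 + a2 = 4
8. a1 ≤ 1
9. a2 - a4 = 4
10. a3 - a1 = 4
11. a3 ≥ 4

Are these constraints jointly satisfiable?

One satisfying assignment is a1 = 0, a2 = 4, a3 = 4, a4 = 0.
For the less obvious constraints — constraint 2: a3 - a2 = 0; constraint 4: a3 + a4 = 4 — and the others hold by inspection.

Satisfiable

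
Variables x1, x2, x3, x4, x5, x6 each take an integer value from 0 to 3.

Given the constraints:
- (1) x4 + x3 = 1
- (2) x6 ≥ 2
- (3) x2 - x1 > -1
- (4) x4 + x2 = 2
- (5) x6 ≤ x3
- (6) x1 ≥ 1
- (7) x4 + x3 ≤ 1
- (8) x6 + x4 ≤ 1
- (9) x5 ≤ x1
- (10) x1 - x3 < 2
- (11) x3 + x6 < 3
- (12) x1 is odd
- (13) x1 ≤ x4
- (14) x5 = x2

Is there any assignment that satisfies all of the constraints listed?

From constraints 6 and 13: x4 ≥ x1 ≥ 1. From constraints 2 and 5: x3 ≥ x6 ≥ 2. Hence x4 + x3 ≥ 3. But constraint 7 requires x4 + x3 ≤ 1, and 1 < 3. Contradiction.

Unsatisfiable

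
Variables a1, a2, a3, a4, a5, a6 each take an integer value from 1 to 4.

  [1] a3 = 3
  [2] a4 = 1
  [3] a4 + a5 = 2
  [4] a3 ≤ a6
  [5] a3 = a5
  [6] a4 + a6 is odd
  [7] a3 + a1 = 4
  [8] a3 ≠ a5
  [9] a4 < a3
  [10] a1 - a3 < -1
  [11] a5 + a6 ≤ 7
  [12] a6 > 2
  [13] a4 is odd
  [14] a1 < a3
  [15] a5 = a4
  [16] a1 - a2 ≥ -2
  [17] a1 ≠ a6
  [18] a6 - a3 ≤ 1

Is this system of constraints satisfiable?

Unsatisfiable

Constraint 1 fixes a3 = 3 and constraint 2 fixes a4 = 1. Constraints 5 and 15 give a3 = a5 = a4, so a3 = a4. But 3 ≠ 1 — contradiction.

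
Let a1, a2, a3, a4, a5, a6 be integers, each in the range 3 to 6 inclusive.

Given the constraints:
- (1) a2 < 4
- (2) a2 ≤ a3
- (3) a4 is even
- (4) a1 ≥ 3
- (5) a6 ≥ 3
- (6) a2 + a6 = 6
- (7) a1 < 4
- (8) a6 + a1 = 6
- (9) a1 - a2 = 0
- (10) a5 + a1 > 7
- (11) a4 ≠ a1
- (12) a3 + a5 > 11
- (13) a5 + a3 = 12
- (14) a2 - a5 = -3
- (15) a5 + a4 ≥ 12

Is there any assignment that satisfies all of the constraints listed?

Satisfiable

Setting (a1, a2, a3, a4, a5, a6) = (3, 3, 6, 6, 6, 3) satisfies everything: constraint 6: a2 + a6 = 6; constraint 8: a6 + a1 = 6; constraint 9: a1 - a2 = 0, and the others follow.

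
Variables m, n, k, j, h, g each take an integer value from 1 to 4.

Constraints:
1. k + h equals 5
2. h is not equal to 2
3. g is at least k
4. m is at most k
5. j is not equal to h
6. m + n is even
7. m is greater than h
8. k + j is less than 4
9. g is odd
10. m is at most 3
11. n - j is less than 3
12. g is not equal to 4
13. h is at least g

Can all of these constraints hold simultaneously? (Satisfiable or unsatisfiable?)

Constraints 3, 4, 7, and 13 give m ≤ k, k ≤ g, g ≤ h, h < m. Chaining: m ≤ k ≤ g ≤ h < m, which forces m < m — impossible.

Unsatisfiable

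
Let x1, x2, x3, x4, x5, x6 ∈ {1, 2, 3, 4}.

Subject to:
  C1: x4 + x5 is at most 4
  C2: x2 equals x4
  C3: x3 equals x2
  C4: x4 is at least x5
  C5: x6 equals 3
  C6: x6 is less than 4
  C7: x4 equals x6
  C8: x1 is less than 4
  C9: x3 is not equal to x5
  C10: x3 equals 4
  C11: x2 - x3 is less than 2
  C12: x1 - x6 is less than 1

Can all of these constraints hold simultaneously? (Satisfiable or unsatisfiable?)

Constraint 10 fixes x3 = 4 and constraint 5 fixes x6 = 3. Constraints 2, 3, and 7 give x3 = x2 = x4 = x6, so x3 = x6. But 4 ≠ 3 — contradiction.

Unsatisfiable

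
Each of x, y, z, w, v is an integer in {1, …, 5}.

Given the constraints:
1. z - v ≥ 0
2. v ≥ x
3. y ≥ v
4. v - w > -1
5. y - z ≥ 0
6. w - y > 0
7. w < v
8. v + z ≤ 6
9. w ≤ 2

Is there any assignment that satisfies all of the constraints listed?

Unsatisfiable

Constraints 1, 5, 6, and 7 give w < v, v ≤ z, z ≤ y, y < w. Chaining: w < v ≤ z ≤ y < w, which forces w < w — impossible.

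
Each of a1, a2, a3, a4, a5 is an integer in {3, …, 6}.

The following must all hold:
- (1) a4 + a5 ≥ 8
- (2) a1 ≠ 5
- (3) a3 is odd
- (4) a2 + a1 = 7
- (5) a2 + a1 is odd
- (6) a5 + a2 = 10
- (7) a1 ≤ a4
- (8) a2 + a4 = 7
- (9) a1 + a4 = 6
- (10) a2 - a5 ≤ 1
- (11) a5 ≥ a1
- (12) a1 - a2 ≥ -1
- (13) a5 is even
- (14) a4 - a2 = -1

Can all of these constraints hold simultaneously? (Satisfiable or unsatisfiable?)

Take a1 = 3, a2 = 4, a3 = 5, a4 = 3, a5 = 6. Then constraint 1: a4 + a5 = 9; constraint 4: a2 + a1 = 7, and every other listed constraint is also met.

Satisfiable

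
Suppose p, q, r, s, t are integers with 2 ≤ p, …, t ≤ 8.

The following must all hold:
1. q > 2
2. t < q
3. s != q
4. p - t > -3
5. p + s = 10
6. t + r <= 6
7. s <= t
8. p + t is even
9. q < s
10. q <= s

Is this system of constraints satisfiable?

Constraints 2, 7, and 9 give s ≤ t, t < q, q < s. Chaining: s ≤ t < q < s, which forces s < s — impossible.

Unsatisfiable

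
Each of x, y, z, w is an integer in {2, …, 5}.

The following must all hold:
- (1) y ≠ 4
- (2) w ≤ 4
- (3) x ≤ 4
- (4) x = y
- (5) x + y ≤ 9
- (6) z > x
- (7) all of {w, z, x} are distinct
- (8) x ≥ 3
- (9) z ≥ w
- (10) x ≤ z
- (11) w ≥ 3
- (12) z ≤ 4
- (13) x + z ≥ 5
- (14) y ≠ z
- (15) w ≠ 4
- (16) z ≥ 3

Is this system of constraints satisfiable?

Unsatisfiable

Constraints 2, 3, 8, 11, 12, and 16 confine each of w, z, x to the 2 values {3, 4}.
Constraint 7 requires all 3 of them to be distinct, but only 2 values are available — impossible by the pigeonhole principle.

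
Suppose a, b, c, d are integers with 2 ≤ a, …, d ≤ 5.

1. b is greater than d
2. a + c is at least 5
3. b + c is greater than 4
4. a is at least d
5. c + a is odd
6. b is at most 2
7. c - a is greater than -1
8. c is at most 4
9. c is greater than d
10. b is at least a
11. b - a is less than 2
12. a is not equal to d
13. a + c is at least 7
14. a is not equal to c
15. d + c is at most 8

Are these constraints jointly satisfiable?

Unsatisfiable

From constraints 6 and 10: a ≤ b ≤ 2. From constraint 8: c ≤ 4. Hence a + c ≤ 6. But constraint 13 requires a + c ≥ 7, and 7 > 6. Contradiction.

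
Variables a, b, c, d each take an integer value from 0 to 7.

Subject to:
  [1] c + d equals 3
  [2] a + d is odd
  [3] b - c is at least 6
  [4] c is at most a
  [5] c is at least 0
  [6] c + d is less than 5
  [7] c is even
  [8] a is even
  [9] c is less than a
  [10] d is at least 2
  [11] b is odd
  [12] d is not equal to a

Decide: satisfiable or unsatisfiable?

Take a = 2, b = 7, c = 0, d = 3. Then constraint 1: c + d = 3; constraint 3: b - c = 7, and every other listed constraint is also met.

Satisfiable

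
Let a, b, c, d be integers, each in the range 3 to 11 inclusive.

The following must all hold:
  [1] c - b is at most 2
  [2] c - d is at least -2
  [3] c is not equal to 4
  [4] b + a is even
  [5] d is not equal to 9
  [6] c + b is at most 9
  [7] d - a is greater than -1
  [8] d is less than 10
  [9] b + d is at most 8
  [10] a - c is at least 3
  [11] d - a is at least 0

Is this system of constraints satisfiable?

Constraints 2, 10, and 11 give c − d ≥ -2, d − a ≥ 0, a − c ≥ 3.
Adding all 3 inequalities: the left sides telescope to 0, and the right sides sum to (-2) + 0 + 3 = 1. So 0 ≥ 1, which is false.

Unsatisfiable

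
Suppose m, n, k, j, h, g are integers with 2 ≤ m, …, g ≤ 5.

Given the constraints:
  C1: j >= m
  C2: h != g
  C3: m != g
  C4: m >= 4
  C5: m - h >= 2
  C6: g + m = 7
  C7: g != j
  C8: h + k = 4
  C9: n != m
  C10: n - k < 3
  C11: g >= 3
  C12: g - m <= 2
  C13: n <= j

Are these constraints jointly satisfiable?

Satisfiable

One satisfying assignment is m = 4, n = 3, k = 2, j = 4, h = 2, g = 3.
For the less obvious constraints — constraint 5: m - h = 2; constraint 6: g + m = 7 — and the others hold by inspection.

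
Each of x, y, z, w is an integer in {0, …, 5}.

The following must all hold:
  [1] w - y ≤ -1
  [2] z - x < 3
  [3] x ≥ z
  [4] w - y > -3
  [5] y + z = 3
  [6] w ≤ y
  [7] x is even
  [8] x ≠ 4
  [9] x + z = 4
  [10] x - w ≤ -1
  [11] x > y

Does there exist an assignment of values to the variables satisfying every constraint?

Constraints 1, 10, and 11 give w < y, y < x, x < w. Chaining: w < y < x < w, which forces w < w — impossible.

Unsatisfiable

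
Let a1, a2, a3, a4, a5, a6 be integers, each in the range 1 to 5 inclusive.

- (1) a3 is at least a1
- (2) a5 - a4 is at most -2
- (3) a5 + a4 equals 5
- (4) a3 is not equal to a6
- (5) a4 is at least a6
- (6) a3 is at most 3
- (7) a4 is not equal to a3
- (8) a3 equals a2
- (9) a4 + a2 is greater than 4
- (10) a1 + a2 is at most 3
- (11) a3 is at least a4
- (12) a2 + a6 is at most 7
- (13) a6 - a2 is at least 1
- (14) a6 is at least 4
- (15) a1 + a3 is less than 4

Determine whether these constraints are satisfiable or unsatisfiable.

From constraints 5 and 14: a4 ≥ a6 and a6 ≥ 4, so a4 ≥ 4. From constraints 6 and 11: a4 ≤ a3 and a3 ≤ 3, so a4 ≤ 3. But 3 < 4, so no value of a4 works.

Unsatisfiable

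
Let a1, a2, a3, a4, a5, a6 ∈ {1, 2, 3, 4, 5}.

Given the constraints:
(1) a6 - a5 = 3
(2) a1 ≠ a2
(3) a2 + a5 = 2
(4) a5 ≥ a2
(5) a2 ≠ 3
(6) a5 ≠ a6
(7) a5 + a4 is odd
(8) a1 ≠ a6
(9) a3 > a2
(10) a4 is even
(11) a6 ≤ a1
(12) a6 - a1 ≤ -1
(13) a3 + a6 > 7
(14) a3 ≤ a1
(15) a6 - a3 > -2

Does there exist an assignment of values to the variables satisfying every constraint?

Satisfiable

The assignment a1 = 5, a2 = 1, a3 = 5, a4 = 2, a5 = 1, a6 = 4 works:
  constraint 1 holds since a6 - a5 = 3.
  constraint 3 holds since a2 + a5 = 2.
  constraint 12 holds since a6 - a1 = -1.
The rest check out directly.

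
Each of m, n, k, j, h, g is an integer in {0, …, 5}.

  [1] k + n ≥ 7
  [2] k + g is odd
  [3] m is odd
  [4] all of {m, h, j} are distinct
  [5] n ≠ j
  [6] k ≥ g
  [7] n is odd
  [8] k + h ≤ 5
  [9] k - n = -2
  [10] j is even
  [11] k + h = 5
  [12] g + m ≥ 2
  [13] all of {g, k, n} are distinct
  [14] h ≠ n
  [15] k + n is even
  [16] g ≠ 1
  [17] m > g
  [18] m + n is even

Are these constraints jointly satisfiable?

Setting (m, n, k, j, h, g) = (5, 5, 3, 4, 2, 0) satisfies everything: constraint 1: k + n = 8; constraint 8: k + h = 5; constraint 9: k - n = -2, and the others follow.

Satisfiable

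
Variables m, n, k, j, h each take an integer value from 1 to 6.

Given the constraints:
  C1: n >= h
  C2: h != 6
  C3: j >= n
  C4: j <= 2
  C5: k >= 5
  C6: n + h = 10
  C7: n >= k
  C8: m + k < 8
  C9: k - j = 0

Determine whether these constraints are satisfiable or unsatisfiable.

Unsatisfiable

From constraints 5 and 7: n ≥ k and k ≥ 5, so n ≥ 5. From constraints 3 and 4: n ≤ j and j ≤ 2, so n ≤ 2. But 2 < 5, so no value of n works.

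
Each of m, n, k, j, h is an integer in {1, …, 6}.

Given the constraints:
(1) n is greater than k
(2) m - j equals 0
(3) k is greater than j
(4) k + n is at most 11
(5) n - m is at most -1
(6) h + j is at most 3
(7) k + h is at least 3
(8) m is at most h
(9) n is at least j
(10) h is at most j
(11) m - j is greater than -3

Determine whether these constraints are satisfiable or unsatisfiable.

Constraints 1, 3, 5, 8, and 10 give k < n, n < m, m ≤ h, h ≤ j, j < k. Chaining: k < n < m ≤ h ≤ j < k, which forces k < k — impossible.

Unsatisfiable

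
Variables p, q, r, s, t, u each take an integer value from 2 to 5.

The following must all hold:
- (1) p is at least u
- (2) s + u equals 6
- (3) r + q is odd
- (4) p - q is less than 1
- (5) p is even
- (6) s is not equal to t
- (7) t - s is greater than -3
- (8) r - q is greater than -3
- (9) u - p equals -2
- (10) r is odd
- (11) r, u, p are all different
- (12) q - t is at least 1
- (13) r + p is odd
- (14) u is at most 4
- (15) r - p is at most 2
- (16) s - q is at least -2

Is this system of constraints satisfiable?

Satisfiable

One satisfying assignment is p = 4, q = 4, r = 3, s = 4, t = 2, u = 2.
For the less obvious constraints — constraint 2: s + u = 6; constraint 4: p - q = 0 — and the others hold by inspection.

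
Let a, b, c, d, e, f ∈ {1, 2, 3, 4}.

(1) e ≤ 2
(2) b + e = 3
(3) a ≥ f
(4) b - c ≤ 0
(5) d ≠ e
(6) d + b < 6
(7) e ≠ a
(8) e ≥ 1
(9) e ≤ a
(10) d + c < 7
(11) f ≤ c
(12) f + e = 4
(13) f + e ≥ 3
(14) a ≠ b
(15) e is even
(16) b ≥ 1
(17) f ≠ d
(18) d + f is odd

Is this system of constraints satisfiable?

Try a = 4, b = 1, c = 2, d = 3, e = 2, f = 2.
Check constraint 2: b + e = 3; constraint 4: b - c = -1; constraint 6: d + b = 4. The remaining constraints are straightforward to verify.

Satisfiable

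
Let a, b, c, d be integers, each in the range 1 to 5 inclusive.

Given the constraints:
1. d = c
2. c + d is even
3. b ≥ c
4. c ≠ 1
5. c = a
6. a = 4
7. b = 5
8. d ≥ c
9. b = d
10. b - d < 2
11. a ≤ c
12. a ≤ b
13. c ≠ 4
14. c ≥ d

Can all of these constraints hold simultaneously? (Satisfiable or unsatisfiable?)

Unsatisfiable

Constraint 7 fixes b = 5 and constraint 6 fixes a = 4. Constraints 1, 5, and 9 give b = d = c = a, so b = a. But 5 ≠ 4 — contradiction.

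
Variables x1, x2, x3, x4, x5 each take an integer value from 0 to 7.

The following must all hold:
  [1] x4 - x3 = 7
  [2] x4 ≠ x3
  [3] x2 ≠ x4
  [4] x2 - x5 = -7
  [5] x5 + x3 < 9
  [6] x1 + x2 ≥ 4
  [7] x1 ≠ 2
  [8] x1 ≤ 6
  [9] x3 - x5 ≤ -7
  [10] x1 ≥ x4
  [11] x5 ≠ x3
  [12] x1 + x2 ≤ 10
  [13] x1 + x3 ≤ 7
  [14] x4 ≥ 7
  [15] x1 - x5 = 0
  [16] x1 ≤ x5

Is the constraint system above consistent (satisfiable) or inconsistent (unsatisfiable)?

From constraint 14: x4 ≥ 7. From constraints 8 and 10: x4 ≤ x1 and x1 ≤ 6, so x4 ≤ 6. But 6 < 7, so no value of x4 works.

Unsatisfiable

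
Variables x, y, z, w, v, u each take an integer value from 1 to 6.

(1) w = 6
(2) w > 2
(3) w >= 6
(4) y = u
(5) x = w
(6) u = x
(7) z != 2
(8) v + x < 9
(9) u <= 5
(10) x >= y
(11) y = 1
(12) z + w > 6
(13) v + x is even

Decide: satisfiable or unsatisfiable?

Unsatisfiable

Constraint 11 fixes y = 1 and constraint 1 fixes w = 6. Constraints 4, 5, and 6 give y = u = x = w, so y = w. But 1 ≠ 6 — contradiction.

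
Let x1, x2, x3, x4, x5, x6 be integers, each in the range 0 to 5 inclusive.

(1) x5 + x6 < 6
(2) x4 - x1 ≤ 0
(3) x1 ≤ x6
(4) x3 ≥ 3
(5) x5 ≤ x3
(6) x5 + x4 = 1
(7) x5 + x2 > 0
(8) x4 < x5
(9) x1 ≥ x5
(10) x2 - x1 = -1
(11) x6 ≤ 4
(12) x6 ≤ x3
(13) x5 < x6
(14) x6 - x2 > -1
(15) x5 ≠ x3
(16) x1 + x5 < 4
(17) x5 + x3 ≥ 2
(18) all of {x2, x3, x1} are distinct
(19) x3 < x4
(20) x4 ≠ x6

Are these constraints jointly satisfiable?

Unsatisfiable

Constraints 3, 8, 9, 12, and 19 give x5 ≤ x1, x1 ≤ x6, x6 ≤ x3, x3 < x4, x4 < x5. Chaining: x5 ≤ x1 ≤ x6 ≤ x3 < x4 < x5, which forces x5 < x5 — impossible.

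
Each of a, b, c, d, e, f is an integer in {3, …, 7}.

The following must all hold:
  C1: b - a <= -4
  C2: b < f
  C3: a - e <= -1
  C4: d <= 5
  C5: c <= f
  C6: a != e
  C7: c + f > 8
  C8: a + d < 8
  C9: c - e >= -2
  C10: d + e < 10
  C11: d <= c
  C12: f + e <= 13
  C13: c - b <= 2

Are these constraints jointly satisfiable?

Unsatisfiable

Constraints 1, 3, 9, and 13 give b − c ≥ -2, c − e ≥ -2, e − a ≥ 1, a − b ≥ 4.
Adding all 4 inequalities: the left sides telescope to 0, and the right sides sum to (-2) + (-2) + 1 + 4 = 1. So 0 ≥ 1, which is false.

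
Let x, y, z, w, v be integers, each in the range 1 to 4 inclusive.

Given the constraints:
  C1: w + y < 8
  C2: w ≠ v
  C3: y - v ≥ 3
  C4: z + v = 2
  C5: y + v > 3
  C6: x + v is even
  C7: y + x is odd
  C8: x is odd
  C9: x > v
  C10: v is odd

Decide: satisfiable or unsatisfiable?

Setting (x, y, z, w, v) = (3, 4, 1, 3, 1) satisfies everything: constraint 1: w + y = 7; constraint 3: y - v = 3, and the others follow.

Satisfiable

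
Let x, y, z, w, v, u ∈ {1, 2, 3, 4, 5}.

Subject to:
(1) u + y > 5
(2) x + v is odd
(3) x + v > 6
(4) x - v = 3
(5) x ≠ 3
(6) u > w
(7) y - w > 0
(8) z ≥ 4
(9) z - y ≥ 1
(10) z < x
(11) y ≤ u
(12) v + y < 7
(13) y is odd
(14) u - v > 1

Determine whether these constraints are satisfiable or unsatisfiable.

Take x = 5, y = 3, z = 4, w = 2, v = 2, u = 5. Then constraint 1: u + y = 8; constraint 3: x + v = 7; constraint 4: x - v = 3, and every other listed constraint is also met.

Satisfiable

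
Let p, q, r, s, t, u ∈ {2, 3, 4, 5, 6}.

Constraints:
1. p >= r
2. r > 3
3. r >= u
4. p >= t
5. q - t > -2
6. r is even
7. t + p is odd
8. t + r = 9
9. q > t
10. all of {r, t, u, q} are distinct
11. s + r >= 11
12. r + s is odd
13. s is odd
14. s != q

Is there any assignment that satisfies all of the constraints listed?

Satisfiable

The assignment p = 6, q = 4, r = 6, s = 5, t = 3, u = 5 works:
  constraint 5 holds since q - t = 1.
  constraint 8 holds since t + r = 9.
  constraint 11 holds since s + r = 11.
The rest check out directly.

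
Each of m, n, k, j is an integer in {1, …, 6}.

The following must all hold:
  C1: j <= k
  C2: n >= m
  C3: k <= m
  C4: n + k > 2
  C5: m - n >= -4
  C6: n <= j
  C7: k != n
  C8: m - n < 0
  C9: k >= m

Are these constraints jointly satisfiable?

Constraints 1, 3, 6, and 8 give k ≤ m, m < n, n ≤ j, j ≤ k. Chaining: k ≤ m < n ≤ j ≤ k, which forces k < k — impossible.

Unsatisfiable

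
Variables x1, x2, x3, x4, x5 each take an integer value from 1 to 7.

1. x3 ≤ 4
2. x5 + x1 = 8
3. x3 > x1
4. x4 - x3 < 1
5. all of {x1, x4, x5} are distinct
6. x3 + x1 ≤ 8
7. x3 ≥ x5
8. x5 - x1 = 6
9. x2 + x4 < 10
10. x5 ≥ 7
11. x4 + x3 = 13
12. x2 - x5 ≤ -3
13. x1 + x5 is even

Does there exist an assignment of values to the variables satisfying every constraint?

Unsatisfiable

From constraints 7 and 10: x3 ≥ x5 and x5 ≥ 7, so x3 ≥ 7. From constraint 1: x3 ≤ 4. But 4 < 7, so no value of x3 works.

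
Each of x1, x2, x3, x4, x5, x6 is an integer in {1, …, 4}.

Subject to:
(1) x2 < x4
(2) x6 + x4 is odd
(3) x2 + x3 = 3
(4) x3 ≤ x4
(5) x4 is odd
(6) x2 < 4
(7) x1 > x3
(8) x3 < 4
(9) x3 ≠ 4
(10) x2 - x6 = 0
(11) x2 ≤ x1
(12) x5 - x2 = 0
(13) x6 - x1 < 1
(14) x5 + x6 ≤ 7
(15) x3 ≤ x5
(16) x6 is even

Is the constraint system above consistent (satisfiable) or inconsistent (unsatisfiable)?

Take x1 = 4, x2 = 2, x3 = 1, x4 = 3, x5 = 2, x6 = 2. Then constraint 3: x2 + x3 = 3; constraint 10: x2 - x6 = 0; constraint 12: x5 - x2 = 0, and every other listed constraint is also met.

Satisfiable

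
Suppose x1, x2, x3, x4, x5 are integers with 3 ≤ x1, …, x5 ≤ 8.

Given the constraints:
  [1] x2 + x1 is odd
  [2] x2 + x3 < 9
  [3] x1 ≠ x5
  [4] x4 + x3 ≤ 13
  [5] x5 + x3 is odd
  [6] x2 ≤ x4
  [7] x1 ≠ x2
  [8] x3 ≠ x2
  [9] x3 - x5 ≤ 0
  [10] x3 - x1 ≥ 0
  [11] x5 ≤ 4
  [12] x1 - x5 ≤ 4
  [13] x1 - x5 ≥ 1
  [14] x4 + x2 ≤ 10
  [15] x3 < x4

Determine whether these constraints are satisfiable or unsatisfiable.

Constraints 9, 10, and 13 give x3 − x1 ≥ 0, x1 − x5 ≥ 1, x5 − x3 ≥ 0.
Adding all 3 inequalities: the left sides telescope to 0, and the right sides sum to 0 + 1 + 0 = 1. So 0 ≥ 1, which is false.

Unsatisfiable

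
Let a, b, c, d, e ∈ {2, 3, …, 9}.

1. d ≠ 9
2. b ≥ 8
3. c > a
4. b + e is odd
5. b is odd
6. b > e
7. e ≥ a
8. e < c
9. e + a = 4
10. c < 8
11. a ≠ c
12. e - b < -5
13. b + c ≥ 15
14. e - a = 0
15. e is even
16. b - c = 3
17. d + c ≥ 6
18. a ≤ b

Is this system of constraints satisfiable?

Take a = 2, b = 9, c = 6, d = 2, e = 2. Then constraint 9: e + a = 4; constraint 12: e - b = -7; constraint 13: b + c = 15, and every other listed constraint is also met.

Satisfiable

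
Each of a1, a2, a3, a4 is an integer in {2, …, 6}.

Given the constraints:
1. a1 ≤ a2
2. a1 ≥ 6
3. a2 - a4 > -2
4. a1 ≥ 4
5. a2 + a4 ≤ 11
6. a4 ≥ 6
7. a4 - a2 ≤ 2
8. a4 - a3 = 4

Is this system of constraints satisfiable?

Unsatisfiable

From constraints 1 and 2: a2 ≥ a1 ≥ 6. From constraint 6: a4 ≥ 6. Hence a2 + a4 ≥ 12. But constraint 5 requires a2 + a4 ≤ 11, and 11 < 12. Contradiction.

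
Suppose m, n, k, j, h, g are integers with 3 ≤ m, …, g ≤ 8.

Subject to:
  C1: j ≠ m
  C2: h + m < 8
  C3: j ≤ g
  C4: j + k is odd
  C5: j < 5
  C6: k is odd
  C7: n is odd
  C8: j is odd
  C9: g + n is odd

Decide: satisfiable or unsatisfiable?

Constraint 8 makes j odd and constraint 6 makes k odd, so j + k must be even. Constraint 4 says j + k is odd — contradiction.

Unsatisfiable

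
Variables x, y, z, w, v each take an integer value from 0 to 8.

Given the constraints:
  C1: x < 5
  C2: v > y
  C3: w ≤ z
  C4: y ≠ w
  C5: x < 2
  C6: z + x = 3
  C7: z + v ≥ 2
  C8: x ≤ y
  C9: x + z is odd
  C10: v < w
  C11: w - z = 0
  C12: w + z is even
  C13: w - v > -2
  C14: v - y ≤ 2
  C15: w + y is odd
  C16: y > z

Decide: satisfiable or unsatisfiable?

Constraints 2, 3, 10, and 16 give y < v, v < w, w ≤ z, z < y. Chaining: y < v < w ≤ z < y, which forces y < y — impossible.

Unsatisfiable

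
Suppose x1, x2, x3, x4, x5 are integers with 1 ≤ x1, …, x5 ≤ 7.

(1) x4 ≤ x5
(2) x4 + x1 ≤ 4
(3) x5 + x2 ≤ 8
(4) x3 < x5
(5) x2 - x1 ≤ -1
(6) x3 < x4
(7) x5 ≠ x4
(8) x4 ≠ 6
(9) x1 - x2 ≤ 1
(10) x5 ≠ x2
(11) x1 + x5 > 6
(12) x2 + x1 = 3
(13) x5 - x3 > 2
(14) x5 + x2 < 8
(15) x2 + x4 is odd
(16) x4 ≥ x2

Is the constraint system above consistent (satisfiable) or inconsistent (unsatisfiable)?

Satisfiable

One satisfying assignment is x1 = 2, x2 = 1, x3 = 1, x4 = 2, x5 = 5.
For the less obvious constraints — constraint 2: x4 + x1 = 4; constraint 3: x5 + x2 = 6; constraint 5: x2 - x1 = -1 — and the others hold by inspection.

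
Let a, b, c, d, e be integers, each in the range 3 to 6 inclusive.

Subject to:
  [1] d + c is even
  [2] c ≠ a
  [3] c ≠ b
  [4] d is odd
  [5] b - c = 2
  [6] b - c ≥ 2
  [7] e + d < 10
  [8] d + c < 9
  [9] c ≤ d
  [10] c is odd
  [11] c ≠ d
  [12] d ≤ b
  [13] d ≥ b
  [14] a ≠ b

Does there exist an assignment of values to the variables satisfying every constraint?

Satisfiable

Try a = 4, b = 5, c = 3, d = 5, e = 4.
Check constraint 5: b - c = 2; constraint 6: b - c = 2; constraint 7: e + d = 9. The remaining constraints are straightforward to verify.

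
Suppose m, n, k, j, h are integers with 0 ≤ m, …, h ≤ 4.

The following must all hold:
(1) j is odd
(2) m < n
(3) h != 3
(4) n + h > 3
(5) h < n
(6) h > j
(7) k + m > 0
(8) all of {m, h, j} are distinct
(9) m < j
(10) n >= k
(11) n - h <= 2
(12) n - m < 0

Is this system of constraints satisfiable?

Unsatisfiable

Constraints 5, 6, 9, and 12 give h < n, n < m, m < j, j < h. Chaining: h < n < m < j < h, which forces h < h — impossible.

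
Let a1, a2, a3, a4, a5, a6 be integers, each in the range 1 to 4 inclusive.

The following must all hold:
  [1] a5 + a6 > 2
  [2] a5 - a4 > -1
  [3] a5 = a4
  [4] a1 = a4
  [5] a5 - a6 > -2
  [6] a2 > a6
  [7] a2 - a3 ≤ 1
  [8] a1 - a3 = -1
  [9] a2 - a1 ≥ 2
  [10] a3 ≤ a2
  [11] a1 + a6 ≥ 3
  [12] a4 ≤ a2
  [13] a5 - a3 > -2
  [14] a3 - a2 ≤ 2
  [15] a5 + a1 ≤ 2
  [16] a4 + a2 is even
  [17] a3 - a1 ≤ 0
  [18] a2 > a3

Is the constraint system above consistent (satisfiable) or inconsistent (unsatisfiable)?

Unsatisfiable

Constraints 7, 9, and 17 give a2 − a1 ≥ 2, a1 − a3 ≥ 0, a3 − a2 ≥ -1.
Adding all 3 inequalities: the left sides telescope to 0, and the right sides sum to 2 + 0 + (-1) = 1. So 0 ≥ 1, which is false.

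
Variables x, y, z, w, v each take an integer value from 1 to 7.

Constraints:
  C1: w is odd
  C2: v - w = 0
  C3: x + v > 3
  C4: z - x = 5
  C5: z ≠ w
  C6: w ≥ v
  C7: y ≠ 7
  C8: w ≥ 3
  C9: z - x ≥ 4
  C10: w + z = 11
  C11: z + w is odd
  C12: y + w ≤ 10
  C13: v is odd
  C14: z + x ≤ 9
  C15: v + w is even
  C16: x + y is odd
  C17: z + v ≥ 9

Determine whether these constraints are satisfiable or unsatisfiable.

Satisfiable

Setting (x, y, z, w, v) = (1, 2, 6, 5, 5) satisfies everything: constraint 2: v - w = 0; constraint 3: x + v = 6, and the others follow.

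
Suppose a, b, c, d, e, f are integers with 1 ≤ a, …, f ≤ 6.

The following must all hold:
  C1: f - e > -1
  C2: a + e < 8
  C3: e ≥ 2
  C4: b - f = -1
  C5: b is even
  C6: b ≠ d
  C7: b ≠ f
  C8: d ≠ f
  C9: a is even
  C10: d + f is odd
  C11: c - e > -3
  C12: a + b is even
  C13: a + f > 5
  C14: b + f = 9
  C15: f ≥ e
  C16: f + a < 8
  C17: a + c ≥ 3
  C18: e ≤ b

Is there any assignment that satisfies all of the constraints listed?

One satisfying assignment is a = 2, b = 4, c = 2, d = 2, e = 4, f = 5.
For the less obvious constraints — constraint 1: f - e = 1; constraint 2: a + e = 6 — and the others hold by inspection.

Satisfiable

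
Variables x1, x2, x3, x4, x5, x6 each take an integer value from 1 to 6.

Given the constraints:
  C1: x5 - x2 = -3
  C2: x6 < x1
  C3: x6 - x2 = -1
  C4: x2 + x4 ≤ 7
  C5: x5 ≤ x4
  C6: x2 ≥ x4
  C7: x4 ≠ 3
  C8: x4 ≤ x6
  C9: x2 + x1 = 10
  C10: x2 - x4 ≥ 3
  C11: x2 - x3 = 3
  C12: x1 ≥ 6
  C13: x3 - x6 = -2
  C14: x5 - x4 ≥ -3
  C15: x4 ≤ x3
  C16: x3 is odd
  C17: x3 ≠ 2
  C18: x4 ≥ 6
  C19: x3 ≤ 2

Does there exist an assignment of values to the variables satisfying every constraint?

From constraints 6 and 18: x2 ≥ x4 ≥ 6. From constraint 12: x1 ≥ 6. Hence x2 + x1 ≥ 12. But constraint 9 requires x2 + x1 = 10, and 10 < 12. Contradiction.

Unsatisfiable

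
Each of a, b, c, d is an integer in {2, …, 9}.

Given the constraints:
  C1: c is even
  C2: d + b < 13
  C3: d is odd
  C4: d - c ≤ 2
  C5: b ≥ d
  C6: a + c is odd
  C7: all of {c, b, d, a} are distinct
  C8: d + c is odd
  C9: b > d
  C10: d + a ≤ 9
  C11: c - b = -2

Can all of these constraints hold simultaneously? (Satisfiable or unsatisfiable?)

Satisfiable

One satisfying assignment is a = 3, b = 6, c = 4, d = 5.
For the less obvious constraints — constraint 2: d + b = 11; constraint 4: d - c = 1; constraint 10: d + a = 8 — and the others hold by inspection.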